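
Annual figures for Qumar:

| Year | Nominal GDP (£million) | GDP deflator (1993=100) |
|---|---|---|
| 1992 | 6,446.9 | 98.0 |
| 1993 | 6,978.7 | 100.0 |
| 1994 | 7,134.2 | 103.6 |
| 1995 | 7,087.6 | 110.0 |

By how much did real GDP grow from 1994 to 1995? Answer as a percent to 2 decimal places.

Real GDP 1994 = 7134.2/1.036 = 6886.29.
Real GDP 1995 = 7087.6/1.100 = 6443.27.
Change = 6443.27/6886.29 − 1 = -0.0643.

-6.43%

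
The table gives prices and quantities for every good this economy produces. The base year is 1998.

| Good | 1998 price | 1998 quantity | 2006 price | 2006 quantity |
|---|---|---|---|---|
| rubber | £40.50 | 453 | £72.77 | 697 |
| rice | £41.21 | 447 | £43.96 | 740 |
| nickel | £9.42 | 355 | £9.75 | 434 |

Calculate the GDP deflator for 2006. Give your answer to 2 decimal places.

Nominal GDP 2006 = 72.77·697 + 43.96·740 + 9.75·434 = 87482.59.
Real GDP 2006 (at 1998 prices) = 40.50·697 + 41.21·740 + 9.42·434 = 62812.18.
Deflator = Nominal/Real × 100 = 87482.59/62812.18 × 100 = 139.276.

139.28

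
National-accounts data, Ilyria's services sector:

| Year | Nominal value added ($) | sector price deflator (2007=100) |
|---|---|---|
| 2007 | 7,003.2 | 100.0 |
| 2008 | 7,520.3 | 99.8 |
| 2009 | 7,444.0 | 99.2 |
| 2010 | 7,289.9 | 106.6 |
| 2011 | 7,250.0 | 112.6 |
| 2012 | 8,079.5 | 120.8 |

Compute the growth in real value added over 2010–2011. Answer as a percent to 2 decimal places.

-5.85%

Real value added 2010 = 7289.9/1.066 = 6838.56.
Real value added 2011 = 7250.0/1.126 = 6438.72.
Change = 6438.72/6838.56 − 1 = -0.0585.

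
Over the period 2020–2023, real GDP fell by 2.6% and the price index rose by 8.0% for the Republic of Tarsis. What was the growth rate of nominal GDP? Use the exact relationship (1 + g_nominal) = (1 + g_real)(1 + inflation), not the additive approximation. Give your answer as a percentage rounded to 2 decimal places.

(1 + g_nom) = (1 + g_real)(1 + π) = 0.9740 × 1.0800 = 1.05192.

5.19%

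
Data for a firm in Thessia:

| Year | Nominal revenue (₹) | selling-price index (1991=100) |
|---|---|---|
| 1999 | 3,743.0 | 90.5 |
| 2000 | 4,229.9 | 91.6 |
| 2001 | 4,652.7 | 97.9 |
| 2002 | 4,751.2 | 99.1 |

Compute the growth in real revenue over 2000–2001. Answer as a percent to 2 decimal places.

Real revenue 2000 = 4229.9/0.916 = 4617.79.
Real revenue 2001 = 4652.7/0.979 = 4752.50.
Change = 4752.50/4617.79 − 1 = 0.0292.

2.92%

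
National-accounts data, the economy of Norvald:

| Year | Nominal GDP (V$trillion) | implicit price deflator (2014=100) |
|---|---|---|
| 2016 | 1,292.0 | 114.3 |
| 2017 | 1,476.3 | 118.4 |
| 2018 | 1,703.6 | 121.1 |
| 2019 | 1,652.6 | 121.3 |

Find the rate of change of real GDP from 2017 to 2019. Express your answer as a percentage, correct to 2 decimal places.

9.27%

Real GDP 2017 = 1476.3/1.184 = 1246.88.
Real GDP 2019 = 1652.6/1.213 = 1362.41.
Change = 1362.41/1246.88 − 1 = 0.0927.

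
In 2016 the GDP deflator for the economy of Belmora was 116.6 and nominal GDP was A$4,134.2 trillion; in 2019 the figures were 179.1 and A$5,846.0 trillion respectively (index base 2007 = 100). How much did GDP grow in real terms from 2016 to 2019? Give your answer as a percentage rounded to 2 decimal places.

-7.94%

Real GDP 2016 = 4134.2 / 1.166 = 3545.63.
Real GDP 2019 = 5846.0 / 1.791 = 3264.10.
Real growth = 3264.10 / 3545.63 − 1 = -0.0794.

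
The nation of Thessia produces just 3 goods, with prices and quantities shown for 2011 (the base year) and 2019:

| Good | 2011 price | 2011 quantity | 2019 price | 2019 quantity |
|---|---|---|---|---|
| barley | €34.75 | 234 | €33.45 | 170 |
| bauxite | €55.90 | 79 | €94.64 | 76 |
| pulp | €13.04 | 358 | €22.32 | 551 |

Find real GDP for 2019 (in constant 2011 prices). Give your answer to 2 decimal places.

€17340.94

Real GDP 2019 = Σ (p_2011 × q_2019) = 34.75·170 + 55.90·76 + 13.04·551 = 17340.94.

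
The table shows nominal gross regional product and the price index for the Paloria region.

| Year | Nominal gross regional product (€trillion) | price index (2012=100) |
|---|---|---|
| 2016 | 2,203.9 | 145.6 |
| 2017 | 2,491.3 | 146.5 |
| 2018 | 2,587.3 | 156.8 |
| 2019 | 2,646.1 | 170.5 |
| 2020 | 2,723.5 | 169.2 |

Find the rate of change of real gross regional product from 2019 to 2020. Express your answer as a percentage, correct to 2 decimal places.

3.72%

Real gross regional product 2019 = 2646.1/1.705 = 1551.96.
Real gross regional product 2020 = 2723.5/1.692 = 1609.63.
Change = 1609.63/1551.96 − 1 = 0.0372.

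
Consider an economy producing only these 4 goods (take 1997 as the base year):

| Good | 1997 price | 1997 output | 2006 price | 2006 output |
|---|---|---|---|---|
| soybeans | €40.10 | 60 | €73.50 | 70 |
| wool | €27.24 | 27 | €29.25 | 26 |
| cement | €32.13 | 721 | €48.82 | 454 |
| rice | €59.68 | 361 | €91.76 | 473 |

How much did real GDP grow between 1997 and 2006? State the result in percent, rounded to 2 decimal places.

-3.18%

Real GDP 1997 = Nominal GDP 1997 = 40.10·60 + 27.24·27 + 32.13·721 + 59.68·361 = 47851.69.
Real GDP 2006 (at 1997 prices) = 40.10·70 + 27.24·26 + 32.13·454 + 59.68·473 = 46330.90.
Real growth = 46330.90/47851.69 − 1 = -0.0318.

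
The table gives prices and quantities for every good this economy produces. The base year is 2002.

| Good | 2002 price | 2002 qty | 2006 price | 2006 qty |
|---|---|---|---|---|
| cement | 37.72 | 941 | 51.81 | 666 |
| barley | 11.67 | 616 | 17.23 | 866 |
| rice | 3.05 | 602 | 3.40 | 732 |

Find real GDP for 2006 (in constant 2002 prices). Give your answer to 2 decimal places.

Real GDP 2006 = Σ (p_2002 × q_2006) = 37.72·666 + 11.67·866 + 3.05·732 = 37460.34.

37460.34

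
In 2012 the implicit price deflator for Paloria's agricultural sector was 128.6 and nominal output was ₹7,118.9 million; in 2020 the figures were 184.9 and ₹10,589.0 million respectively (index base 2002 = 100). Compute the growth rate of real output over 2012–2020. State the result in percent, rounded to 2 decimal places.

3.45%

Deflate each year: 2012 → 7118.9/1.286 = 5535.69; 2020 → 10589.0/1.849 = 5726.88.
So real output changed by 5726.88/5535.69 − 1 = 0.0345, i.e. 3.45%.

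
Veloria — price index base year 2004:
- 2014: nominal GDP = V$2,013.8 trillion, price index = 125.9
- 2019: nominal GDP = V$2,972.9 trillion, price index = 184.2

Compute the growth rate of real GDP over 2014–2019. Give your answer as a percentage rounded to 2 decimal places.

0.90%

Real GDP 2014 = 2013.8 / 1.259 = 1599.52.
Real GDP 2019 = 2972.9 / 1.842 = 1613.95.
Real growth = 1613.95 / 1599.52 − 1 = 0.0090.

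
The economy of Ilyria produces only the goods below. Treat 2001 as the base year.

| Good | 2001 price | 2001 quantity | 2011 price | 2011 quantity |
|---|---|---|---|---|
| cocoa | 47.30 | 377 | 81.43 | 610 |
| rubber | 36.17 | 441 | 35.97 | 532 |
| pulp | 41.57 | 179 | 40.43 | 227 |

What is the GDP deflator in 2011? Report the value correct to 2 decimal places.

135.55

Nominal GDP 2011 = 81.43·610 + 35.97·532 + 40.43·227 = 77985.95.
Real GDP 2011 (at 2001 prices) = 47.30·610 + 36.17·532 + 41.57·227 = 57531.83.
Deflator = Nominal/Real × 100 = 77985.95/57531.83 × 100 = 135.553.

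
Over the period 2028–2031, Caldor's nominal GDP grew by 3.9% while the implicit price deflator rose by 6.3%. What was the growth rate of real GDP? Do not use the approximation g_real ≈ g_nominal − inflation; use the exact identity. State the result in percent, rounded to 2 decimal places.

(1 + g_nom) = (1 + g_real)(1 + π), so g_real = 1.0390 / 1.0630 − 1 = -0.02258.

-2.26%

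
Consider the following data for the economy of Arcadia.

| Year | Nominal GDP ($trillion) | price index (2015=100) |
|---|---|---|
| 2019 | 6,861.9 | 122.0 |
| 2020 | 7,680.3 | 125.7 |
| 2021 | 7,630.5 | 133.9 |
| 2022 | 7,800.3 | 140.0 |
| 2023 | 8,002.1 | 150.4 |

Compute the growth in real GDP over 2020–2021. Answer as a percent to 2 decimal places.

-6.73%

Real GDP 2020 = 7680.3/1.257 = 6110.02.
Real GDP 2021 = 7630.5/1.339 = 5698.66.
Change = 5698.66/6110.02 − 1 = -0.0673.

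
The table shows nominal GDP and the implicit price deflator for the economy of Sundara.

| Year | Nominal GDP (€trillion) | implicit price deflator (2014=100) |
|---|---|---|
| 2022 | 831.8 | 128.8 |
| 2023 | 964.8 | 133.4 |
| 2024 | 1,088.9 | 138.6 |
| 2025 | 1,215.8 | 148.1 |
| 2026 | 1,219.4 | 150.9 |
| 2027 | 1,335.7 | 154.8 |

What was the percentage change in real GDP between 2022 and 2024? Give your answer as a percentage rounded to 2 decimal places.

Real GDP 2022 = 831.8/1.288 = 645.81.
Real GDP 2024 = 1088.9/1.386 = 785.64.
Change = 785.64/645.81 − 1 = 0.2165.

21.65%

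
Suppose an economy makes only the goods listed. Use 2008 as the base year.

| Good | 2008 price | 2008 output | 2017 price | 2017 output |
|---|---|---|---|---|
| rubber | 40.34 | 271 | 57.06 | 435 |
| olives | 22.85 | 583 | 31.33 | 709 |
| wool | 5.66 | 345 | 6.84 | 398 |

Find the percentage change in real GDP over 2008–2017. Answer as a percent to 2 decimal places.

Real GDP 2008 = Nominal GDP 2008 = 40.34·271 + 22.85·583 + 5.66·345 = 26206.39.
Real GDP 2017 (at 2008 prices) = 40.34·435 + 22.85·709 + 5.66·398 = 36001.23.
Real growth = 36001.23/26206.39 − 1 = 0.3738.

37.38%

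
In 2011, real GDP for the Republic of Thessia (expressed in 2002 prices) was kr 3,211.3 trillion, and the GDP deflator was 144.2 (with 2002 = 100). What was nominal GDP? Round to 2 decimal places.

Nominal GDP = Real × (GDP deflator/100) = 3211.3 × 1.442 = 4630.69.

kr 4,630.69 trillion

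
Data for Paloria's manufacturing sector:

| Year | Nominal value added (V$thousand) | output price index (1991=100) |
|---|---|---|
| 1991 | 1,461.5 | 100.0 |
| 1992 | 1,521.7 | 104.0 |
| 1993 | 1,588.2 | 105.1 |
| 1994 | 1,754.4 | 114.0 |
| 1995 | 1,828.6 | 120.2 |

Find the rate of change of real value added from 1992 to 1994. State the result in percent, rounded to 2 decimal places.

5.18%

Real value added 1992 = 1521.7/1.040 = 1463.17.
Real value added 1994 = 1754.4/1.140 = 1538.95.
Change = 1538.95/1463.17 − 1 = 0.0518.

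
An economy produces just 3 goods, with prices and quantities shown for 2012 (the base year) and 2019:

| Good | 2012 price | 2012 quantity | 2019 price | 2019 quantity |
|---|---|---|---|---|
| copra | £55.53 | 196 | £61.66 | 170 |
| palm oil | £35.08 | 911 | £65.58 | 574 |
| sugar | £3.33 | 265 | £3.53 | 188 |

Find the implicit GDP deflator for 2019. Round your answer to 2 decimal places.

161.54

Nominal GDP 2019 = 61.66·170 + 65.58·574 + 3.53·188 = 48788.76.
Real GDP 2019 (at 2012 prices) = 55.53·170 + 35.08·574 + 3.33·188 = 30202.06.
Deflator = Nominal/Real × 100 = 48788.76/30202.06 × 100 = 161.541.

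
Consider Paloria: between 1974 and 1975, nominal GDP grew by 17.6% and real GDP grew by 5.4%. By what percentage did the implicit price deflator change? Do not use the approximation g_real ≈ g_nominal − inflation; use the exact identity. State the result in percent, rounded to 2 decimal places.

(1 + g_nom) = (1 + g_real)(1 + π), so π = 1.1760 / 1.0540 − 1 = 0.11575.

11.57%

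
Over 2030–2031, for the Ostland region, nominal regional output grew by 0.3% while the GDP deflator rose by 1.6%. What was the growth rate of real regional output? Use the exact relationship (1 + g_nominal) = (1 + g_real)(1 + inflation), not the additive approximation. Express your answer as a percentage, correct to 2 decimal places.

(1 + g_nom) = (1 + g_real)(1 + π), so g_real = 1.0030 / 1.0160 − 1 = -0.01280.

-1.28%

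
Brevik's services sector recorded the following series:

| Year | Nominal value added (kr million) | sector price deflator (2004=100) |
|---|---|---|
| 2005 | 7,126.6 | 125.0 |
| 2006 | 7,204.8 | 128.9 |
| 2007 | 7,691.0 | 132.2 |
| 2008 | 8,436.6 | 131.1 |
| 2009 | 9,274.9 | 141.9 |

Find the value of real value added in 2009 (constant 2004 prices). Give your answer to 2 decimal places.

kr 6,536.22 million

Real value added 2009 = 9274.9 / 1.419 = 6536.22.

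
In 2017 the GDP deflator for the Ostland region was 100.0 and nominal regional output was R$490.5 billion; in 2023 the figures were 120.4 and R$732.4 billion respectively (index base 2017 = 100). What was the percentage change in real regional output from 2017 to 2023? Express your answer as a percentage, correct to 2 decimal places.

24.02%

Deflate each year: 2017 → 490.5/1.000 = 490.50; 2023 → 732.4/1.204 = 608.31.
So real regional output changed by 608.31/490.50 − 1 = 0.2402, i.e. 24.02%.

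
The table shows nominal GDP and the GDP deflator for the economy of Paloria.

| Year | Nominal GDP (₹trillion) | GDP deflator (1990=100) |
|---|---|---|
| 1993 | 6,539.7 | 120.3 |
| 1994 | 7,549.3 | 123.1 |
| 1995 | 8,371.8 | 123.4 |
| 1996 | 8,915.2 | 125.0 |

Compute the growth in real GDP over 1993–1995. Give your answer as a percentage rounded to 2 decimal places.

Real GDP 1993 = 6539.7/1.203 = 5436.16.
Real GDP 1995 = 8371.8/1.234 = 6784.28.
Change = 6784.28/5436.16 − 1 = 0.2480.

24.80%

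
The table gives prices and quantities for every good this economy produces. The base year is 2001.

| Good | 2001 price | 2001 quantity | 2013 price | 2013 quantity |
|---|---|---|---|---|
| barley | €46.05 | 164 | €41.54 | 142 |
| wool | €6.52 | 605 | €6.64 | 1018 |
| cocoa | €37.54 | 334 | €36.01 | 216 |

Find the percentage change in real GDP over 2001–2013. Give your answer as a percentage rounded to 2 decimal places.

-11.44%

Real GDP 2001 = Nominal GDP 2001 = 46.05·164 + 6.52·605 + 37.54·334 = 24035.16.
Real GDP 2013 (at 2001 prices) = 46.05·142 + 6.52·1018 + 37.54·216 = 21285.10.
Real growth = 21285.10/24035.16 − 1 = -0.1144.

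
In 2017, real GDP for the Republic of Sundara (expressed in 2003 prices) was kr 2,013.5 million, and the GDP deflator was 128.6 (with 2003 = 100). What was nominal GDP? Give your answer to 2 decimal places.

Nominal GDP = Real × (GDP deflator/100) = 2013.5 × 1.286 = 2589.36.

kr 2,589.36 million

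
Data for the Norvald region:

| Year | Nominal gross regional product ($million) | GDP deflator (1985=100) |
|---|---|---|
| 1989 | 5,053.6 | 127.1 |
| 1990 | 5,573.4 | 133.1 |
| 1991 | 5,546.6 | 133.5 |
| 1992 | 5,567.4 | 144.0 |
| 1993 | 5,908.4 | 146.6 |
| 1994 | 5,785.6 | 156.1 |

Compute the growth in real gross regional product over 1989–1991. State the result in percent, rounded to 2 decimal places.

4.49%

Real gross regional product 1989 = 5053.6/1.271 = 3976.08.
Real gross regional product 1991 = 5546.6/1.335 = 4154.76.
Change = 4154.76/3976.08 − 1 = 0.0449.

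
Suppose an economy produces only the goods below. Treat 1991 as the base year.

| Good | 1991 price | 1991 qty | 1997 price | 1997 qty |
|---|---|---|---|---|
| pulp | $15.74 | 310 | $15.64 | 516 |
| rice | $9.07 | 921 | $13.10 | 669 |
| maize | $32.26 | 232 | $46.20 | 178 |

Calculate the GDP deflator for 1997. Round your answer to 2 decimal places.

Nominal GDP 1997 = 15.64·516 + 13.10·669 + 46.20·178 = 25057.74.
Real GDP 1997 (at 1991 prices) = 15.74·516 + 9.07·669 + 32.26·178 = 19931.95.
Deflator = Nominal/Real × 100 = 25057.74/19931.95 × 100 = 125.716.

125.72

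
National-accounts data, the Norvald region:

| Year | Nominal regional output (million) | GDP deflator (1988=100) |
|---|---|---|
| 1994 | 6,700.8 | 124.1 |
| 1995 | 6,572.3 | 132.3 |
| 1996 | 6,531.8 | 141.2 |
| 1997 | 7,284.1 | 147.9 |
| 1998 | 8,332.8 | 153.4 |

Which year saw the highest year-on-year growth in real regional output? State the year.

1995: real = 6572.3/1.323 = 4967.72; growth vs 1994 (5399.52) = -8.00%.
1996: real = 6531.8/1.412 = 4625.92; growth vs 1995 (4967.72) = -6.88%.
1997: real = 7284.1/1.479 = 4925.02; growth vs 1996 (4625.92) = 6.47%.
1998: real = 8332.8/1.534 = 5432.07; growth vs 1997 (4925.02) = 10.30%.

1998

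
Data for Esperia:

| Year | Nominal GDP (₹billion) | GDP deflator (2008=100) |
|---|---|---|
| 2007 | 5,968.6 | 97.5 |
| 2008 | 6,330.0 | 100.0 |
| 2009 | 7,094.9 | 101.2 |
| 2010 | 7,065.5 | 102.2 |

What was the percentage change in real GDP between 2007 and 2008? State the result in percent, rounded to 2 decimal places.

Real GDP 2007 = 5968.6/0.975 = 6121.64.
Real GDP 2008 = 6330.0/1.000 = 6330.00.
Change = 6330.00/6121.64 − 1 = 0.0340.

3.40%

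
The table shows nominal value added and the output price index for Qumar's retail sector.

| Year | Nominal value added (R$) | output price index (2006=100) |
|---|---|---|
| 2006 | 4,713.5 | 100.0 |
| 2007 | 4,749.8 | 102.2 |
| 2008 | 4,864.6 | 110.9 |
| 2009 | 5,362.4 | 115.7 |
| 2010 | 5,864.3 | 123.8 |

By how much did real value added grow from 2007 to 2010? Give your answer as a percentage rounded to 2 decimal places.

Real value added 2007 = 4749.8/1.022 = 4647.55.
Real value added 2010 = 5864.3/1.238 = 4736.91.
Change = 4736.91/4647.55 − 1 = 0.0192.

1.92%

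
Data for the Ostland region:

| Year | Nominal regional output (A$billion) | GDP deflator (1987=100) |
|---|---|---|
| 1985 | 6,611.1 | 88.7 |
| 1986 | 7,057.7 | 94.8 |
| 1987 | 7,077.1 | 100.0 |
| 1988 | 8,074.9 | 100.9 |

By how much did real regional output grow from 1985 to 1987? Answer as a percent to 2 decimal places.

-5.05%

Real regional output 1985 = 6611.1/0.887 = 7453.33.
Real regional output 1987 = 7077.1/1.000 = 7077.10.
Change = 7077.10/7453.33 − 1 = -0.0505.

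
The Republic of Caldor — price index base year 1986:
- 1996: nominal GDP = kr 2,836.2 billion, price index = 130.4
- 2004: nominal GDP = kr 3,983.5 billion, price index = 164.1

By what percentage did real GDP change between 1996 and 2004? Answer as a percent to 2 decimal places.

Deflate each year: 1996 → 2836.2/1.304 = 2175.00; 2004 → 3983.5/1.641 = 2427.48.
So real GDP changed by 2427.48/2175.00 − 1 = 0.1161, i.e. 11.61%.

11.61%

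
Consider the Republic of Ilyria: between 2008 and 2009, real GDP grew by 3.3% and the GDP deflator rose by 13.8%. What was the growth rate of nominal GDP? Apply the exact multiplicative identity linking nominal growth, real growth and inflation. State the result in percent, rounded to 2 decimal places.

(1 + g_nom) = (1 + g_real)(1 + π) = 1.0330 × 1.1380 = 1.17555.

17.56%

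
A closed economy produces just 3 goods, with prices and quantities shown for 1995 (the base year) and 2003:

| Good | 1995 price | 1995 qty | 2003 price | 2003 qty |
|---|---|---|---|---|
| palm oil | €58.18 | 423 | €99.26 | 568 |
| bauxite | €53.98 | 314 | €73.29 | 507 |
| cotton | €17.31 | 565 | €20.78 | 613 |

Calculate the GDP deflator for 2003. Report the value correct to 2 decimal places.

149.63

Nominal GDP 2003 = 99.26·568 + 73.29·507 + 20.78·613 = 106275.85.
Real GDP 2003 (at 1995 prices) = 58.18·568 + 53.98·507 + 17.31·613 = 71025.13.
Deflator = Nominal/Real × 100 = 106275.85/71025.13 × 100 = 149.631.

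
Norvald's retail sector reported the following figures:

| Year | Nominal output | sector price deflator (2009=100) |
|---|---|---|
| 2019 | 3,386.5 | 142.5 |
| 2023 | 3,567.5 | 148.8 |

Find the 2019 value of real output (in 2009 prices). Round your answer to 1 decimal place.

Real output = Nominal / (sector price deflator/100) = 3386.5 / 1.425 = 2376.49.

2,376.5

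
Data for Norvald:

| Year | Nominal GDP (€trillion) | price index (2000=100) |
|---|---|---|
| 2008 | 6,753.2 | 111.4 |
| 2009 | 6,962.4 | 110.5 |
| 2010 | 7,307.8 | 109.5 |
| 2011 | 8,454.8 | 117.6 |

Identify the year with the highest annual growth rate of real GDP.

2011

2009: real = 6962.4/1.105 = 6300.81; growth vs 2008 (6062.12) = 3.94%.
2010: real = 7307.8/1.095 = 6673.79; growth vs 2009 (6300.81) = 5.92%.
2011: real = 8454.8/1.176 = 7189.46; growth vs 2010 (6673.79) = 7.73%.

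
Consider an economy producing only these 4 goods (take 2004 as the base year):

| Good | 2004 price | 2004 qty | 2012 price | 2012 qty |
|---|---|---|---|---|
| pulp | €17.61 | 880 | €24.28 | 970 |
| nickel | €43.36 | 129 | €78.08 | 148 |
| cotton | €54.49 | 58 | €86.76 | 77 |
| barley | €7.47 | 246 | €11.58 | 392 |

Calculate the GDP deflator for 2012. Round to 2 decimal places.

Nominal GDP 2012 = 24.28·970 + 78.08·148 + 86.76·77 + 11.58·392 = 46327.32.
Real GDP 2012 (at 2004 prices) = 17.61·970 + 43.36·148 + 54.49·77 + 7.47·392 = 30622.95.
Deflator = Nominal/Real × 100 = 46327.32/30622.95 × 100 = 151.283.

151.28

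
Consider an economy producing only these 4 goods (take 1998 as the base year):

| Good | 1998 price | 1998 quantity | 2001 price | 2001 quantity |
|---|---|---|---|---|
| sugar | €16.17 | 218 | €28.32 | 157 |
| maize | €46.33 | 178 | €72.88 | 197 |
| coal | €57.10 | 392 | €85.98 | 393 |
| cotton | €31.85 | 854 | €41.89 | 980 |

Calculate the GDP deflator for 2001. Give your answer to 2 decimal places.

Nominal GDP 2001 = 28.32·157 + 72.88·197 + 85.98·393 + 41.89·980 = 93645.94.
Real GDP 2001 (at 1998 prices) = 16.17·157 + 46.33·197 + 57.10·393 + 31.85·980 = 65319.00.
Deflator = Nominal/Real × 100 = 93645.94/65319.00 × 100 = 143.367.

143.37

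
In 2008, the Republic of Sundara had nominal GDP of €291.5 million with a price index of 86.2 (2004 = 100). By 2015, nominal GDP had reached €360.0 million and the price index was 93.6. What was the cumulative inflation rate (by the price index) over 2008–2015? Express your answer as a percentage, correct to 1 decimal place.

8.6%

Price-level change = 93.6 / 86.2 − 1 = 0.0858.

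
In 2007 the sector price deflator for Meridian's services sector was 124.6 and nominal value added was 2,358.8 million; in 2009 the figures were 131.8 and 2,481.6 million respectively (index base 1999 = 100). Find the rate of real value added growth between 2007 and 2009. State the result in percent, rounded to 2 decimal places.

-0.54%

Real value added 2007 = 2358.8 / 1.246 = 1893.10.
Real value added 2009 = 2481.6 / 1.318 = 1882.85.
Real growth = 1882.85 / 1893.10 − 1 = -0.0054.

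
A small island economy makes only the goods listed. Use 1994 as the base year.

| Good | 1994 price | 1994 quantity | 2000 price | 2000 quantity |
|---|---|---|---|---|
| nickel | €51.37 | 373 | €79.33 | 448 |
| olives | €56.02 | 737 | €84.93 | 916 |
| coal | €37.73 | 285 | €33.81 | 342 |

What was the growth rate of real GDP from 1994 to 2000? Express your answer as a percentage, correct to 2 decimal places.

Real GDP 1994 = Nominal GDP 1994 = 51.37·373 + 56.02·737 + 37.73·285 = 71200.80.
Real GDP 2000 (at 1994 prices) = 51.37·448 + 56.02·916 + 37.73·342 = 87231.74.
Real growth = 87231.74/71200.80 − 1 = 0.2252.

22.52%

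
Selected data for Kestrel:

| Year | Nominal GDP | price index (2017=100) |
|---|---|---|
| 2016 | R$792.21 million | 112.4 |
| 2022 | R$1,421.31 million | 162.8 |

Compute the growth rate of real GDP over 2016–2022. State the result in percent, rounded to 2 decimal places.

Deflate each year: 2016 → 792.21/1.124 = 704.81; 2022 → 1421.31/1.628 = 873.04.
So real GDP changed by 873.04/704.81 − 1 = 0.2387, i.e. 23.87%.

23.87%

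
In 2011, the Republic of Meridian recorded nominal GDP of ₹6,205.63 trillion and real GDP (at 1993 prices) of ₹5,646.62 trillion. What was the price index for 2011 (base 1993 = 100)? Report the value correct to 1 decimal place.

price index = (Nominal / Real) × 100 = 6205.63 / 5646.62 × 100 = 109.90.

109.9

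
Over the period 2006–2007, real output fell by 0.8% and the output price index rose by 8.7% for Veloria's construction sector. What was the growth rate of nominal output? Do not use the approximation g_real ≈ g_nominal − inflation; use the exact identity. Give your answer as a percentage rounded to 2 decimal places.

7.83%

(1 + g_nom) = (1 + g_real)(1 + π) = 0.9920 × 1.0870 = 1.07830.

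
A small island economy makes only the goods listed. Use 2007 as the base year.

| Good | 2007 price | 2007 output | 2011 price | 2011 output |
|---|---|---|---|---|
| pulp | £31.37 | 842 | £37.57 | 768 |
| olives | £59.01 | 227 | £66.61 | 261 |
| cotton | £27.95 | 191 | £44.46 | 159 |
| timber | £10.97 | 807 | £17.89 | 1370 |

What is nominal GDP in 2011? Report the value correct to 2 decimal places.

Nominal GDP 2011 = Σ (p_2011 × q_2011) = 37.57·768 + 66.61·261 + 44.46·159 + 17.89·1370 = 77817.41.

£77817.41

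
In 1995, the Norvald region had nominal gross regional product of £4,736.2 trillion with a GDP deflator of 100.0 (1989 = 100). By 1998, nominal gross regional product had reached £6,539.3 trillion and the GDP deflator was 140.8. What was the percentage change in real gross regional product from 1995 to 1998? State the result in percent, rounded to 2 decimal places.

-1.94%

Deflate each year: 1995 → 4736.2/1.000 = 4736.20; 1998 → 6539.3/1.408 = 4644.39.
So real gross regional product changed by 4644.39/4736.20 − 1 = -0.0194, i.e. -1.94%.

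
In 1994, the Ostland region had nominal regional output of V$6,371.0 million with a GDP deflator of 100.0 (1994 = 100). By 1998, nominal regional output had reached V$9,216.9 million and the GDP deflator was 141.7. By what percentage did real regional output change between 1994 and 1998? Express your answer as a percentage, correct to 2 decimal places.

Real regional output 1994 = 6371.0 / 1.000 = 6371.00.
Real regional output 1998 = 9216.9 / 1.417 = 6504.52.
Real growth = 6504.52 / 6371.00 − 1 = 0.0210.

2.10%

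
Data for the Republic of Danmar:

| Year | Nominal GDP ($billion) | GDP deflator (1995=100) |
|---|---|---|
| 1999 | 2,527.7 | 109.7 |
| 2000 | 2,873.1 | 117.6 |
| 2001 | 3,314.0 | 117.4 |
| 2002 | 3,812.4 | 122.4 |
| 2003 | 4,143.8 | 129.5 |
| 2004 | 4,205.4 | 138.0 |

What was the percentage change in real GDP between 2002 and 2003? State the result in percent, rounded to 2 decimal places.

Real GDP 2002 = 3812.4/1.224 = 3114.71.
Real GDP 2003 = 4143.8/1.295 = 3199.85.
Change = 3199.85/3114.71 − 1 = 0.0273.

2.73%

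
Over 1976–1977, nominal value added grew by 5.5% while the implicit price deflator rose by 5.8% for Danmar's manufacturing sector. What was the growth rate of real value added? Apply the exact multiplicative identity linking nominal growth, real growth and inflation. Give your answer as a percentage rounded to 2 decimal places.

-0.28%

(1 + g_nom) = (1 + g_real)(1 + π), so g_real = 1.0550 / 1.0580 − 1 = -0.00284.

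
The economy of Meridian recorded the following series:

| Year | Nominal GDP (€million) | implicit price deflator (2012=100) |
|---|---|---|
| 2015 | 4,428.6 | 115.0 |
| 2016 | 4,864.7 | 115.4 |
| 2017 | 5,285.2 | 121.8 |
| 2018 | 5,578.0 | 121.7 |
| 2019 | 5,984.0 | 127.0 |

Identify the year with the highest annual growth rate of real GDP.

2016

2016: real = 4864.7/1.154 = 4215.51; growth vs 2015 (3850.96) = 9.47%.
2017: real = 5285.2/1.218 = 4339.24; growth vs 2016 (4215.51) = 2.94%.
2018: real = 5578.0/1.217 = 4583.40; growth vs 2017 (4339.24) = 5.63%.
2019: real = 5984.0/1.270 = 4711.81; growth vs 2018 (4583.40) = 2.80%.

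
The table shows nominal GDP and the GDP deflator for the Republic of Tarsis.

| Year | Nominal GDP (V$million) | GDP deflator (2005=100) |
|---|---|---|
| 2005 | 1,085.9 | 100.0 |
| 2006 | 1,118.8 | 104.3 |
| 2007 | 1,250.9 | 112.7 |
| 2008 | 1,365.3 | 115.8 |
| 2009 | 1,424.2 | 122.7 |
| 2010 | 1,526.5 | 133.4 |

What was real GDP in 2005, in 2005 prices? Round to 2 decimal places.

Real GDP 2005 = 1085.9 / 1.000 = 1085.90.

V$1,085.90 million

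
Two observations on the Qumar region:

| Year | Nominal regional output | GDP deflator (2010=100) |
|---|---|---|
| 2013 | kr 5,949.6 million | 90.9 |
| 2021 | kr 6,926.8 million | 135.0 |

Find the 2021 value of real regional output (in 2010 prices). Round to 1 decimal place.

Real regional output = Nominal / (GDP deflator/100) = 6926.8 / 1.350 = 5130.96.

kr 5,131.0 million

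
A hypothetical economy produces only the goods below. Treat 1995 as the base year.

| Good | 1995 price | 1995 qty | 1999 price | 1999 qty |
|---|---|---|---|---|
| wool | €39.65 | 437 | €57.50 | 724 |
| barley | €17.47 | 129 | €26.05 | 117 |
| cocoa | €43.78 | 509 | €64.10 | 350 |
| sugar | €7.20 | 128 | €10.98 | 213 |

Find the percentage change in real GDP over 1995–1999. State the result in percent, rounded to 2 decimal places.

11.27%

Real GDP 1995 = Nominal GDP 1995 = 39.65·437 + 17.47·129 + 43.78·509 + 7.20·128 = 42786.30.
Real GDP 1999 (at 1995 prices) = 39.65·724 + 17.47·117 + 43.78·350 + 7.20·213 = 47607.19.
Real growth = 47607.19/42786.30 − 1 = 0.1127.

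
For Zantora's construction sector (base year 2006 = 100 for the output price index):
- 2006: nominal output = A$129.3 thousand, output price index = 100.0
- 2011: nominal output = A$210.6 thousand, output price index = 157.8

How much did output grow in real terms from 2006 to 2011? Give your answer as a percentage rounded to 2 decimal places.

3.22%

Deflate each year: 2006 → 129.3/1.000 = 129.30; 2011 → 210.6/1.578 = 133.46.
So real output changed by 133.46/129.30 − 1 = 0.0322, i.e. 3.22%.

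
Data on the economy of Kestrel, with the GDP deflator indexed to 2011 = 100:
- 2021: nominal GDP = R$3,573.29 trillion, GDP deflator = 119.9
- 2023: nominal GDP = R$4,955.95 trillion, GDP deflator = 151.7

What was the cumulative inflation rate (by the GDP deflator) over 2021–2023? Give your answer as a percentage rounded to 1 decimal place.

Price-level change = 151.7 / 119.9 − 1 = 0.2652.

26.5%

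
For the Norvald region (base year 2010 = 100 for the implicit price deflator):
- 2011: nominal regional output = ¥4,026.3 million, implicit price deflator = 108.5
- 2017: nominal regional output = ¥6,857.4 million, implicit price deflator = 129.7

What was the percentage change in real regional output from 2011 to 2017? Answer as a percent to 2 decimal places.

42.48%

Deflate each year: 2011 → 4026.3/1.085 = 3710.88; 2017 → 6857.4/1.297 = 5287.12.
So real regional output changed by 5287.12/3710.88 − 1 = 0.4248, i.e. 42.48%.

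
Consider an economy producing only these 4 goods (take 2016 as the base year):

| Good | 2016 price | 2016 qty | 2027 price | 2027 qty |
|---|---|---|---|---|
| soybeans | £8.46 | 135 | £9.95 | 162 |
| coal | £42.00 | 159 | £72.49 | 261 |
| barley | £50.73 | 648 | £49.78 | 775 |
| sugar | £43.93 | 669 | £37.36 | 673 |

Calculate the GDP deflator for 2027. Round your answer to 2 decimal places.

Nominal GDP 2027 = 9.95·162 + 72.49·261 + 49.78·775 + 37.36·673 = 84254.57.
Real GDP 2027 (at 2016 prices) = 8.46·162 + 42.00·261 + 50.73·775 + 43.93·673 = 81213.16.
Deflator = Nominal/Real × 100 = 84254.57/81213.16 × 100 = 103.745.

103.74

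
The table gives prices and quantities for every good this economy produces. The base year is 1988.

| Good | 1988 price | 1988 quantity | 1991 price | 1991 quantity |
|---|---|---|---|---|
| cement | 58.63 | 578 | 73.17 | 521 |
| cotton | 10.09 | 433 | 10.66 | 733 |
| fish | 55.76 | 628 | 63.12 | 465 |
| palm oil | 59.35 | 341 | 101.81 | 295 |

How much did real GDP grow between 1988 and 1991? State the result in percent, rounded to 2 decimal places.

-12.98%

Real GDP 1988 = Nominal GDP 1988 = 58.63·578 + 10.09·433 + 55.76·628 + 59.35·341 = 93512.74.
Real GDP 1991 (at 1988 prices) = 58.63·521 + 10.09·733 + 55.76·465 + 59.35·295 = 81378.85.
Real growth = 81378.85/93512.74 − 1 = -0.1298.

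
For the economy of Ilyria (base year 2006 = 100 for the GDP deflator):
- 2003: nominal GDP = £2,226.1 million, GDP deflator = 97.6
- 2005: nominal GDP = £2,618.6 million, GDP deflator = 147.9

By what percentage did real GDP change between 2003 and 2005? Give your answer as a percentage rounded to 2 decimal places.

Real GDP 2003 = 2226.1 / 0.976 = 2280.84.
Real GDP 2005 = 2618.6 / 1.479 = 1770.52.
Real growth = 1770.52 / 2280.84 − 1 = -0.2237.

-22.37%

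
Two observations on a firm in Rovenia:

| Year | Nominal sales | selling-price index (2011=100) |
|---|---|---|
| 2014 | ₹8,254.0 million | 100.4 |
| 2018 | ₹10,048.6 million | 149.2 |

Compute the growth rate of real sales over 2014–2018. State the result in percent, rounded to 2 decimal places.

-18.08%

Real sales 2014 = 8254.0 / 1.004 = 8221.12.
Real sales 2018 = 10048.6 / 1.492 = 6734.99.
Real growth = 6734.99 / 8221.12 − 1 = -0.1808.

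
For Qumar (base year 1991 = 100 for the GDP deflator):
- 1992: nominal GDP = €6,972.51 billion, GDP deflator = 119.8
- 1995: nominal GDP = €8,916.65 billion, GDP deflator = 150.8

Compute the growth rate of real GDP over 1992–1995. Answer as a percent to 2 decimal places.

Deflate each year: 1992 → 6972.51/1.198 = 5820.13; 1995 → 8916.65/1.508 = 5912.90.
So real GDP changed by 5912.90/5820.13 − 1 = 0.0159, i.e. 1.59%.

1.59%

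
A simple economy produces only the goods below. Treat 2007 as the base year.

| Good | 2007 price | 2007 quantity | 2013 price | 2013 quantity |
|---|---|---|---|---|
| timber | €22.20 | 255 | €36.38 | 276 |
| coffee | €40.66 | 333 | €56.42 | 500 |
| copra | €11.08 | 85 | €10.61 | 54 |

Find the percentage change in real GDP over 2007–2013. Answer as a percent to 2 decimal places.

34.32%

Real GDP 2007 = Nominal GDP 2007 = 22.20·255 + 40.66·333 + 11.08·85 = 20142.58.
Real GDP 2013 (at 2007 prices) = 22.20·276 + 40.66·500 + 11.08·54 = 27055.52.
Real growth = 27055.52/20142.58 − 1 = 0.3432.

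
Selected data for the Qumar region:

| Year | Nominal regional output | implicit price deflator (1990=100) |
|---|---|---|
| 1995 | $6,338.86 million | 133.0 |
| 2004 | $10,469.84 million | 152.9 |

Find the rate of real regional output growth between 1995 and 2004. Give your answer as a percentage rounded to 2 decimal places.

Real regional output 1995 = 6338.86 / 1.330 = 4766.06.
Real regional output 2004 = 10469.84 / 1.529 = 6847.51.
Real growth = 6847.51 / 4766.06 − 1 = 0.4367.

43.67%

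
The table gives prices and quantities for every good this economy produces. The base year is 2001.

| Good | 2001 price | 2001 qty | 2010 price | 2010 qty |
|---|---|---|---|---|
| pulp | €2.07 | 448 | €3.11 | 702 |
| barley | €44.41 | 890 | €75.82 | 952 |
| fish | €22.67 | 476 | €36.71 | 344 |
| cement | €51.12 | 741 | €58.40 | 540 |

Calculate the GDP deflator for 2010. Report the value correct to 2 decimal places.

149.78

Nominal GDP 2010 = 3.11·702 + 75.82·952 + 36.71·344 + 58.40·540 = 118528.10.
Real GDP 2010 (at 2001 prices) = 2.07·702 + 44.41·952 + 22.67·344 + 51.12·540 = 79134.74.
Deflator = Nominal/Real × 100 = 118528.10/79134.74 × 100 = 149.780.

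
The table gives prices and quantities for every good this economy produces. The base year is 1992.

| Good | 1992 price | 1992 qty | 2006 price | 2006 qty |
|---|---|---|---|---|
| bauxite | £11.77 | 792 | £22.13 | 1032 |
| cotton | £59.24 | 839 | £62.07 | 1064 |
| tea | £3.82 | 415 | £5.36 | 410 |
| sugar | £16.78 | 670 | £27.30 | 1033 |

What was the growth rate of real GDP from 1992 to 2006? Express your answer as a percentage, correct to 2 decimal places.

30.93%

Real GDP 1992 = Nominal GDP 1992 = 11.77·792 + 59.24·839 + 3.82·415 + 16.78·670 = 71852.10.
Real GDP 2006 (at 1992 prices) = 11.77·1032 + 59.24·1064 + 3.82·410 + 16.78·1033 = 94077.94.
Real growth = 94077.94/71852.10 − 1 = 0.3093.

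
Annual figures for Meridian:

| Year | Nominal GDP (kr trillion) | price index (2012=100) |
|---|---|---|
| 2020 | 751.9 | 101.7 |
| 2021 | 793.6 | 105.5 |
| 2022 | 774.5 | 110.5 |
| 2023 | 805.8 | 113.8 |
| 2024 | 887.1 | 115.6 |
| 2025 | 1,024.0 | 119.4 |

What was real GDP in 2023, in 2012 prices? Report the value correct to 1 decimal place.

kr 708.1 trillion

Real GDP 2023 = 805.8 / 1.138 = 708.08.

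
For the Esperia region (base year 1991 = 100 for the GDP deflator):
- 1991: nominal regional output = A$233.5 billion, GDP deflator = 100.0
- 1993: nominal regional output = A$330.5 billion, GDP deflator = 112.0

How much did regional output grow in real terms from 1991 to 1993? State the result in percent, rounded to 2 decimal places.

Real regional output 1991 = 233.5 / 1.000 = 233.50.
Real regional output 1993 = 330.5 / 1.120 = 295.09.
Real growth = 295.09 / 233.50 − 1 = 0.2638.

26.38%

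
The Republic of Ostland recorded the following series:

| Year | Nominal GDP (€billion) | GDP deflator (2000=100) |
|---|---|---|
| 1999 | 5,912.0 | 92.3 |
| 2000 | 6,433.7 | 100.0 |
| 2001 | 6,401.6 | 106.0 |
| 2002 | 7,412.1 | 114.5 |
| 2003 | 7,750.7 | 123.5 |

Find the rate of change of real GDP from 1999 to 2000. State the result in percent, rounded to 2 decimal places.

Real GDP 1999 = 5912.0/0.923 = 6405.20.
Real GDP 2000 = 6433.7/1.000 = 6433.70.
Change = 6433.70/6405.20 − 1 = 0.0044.

0.44%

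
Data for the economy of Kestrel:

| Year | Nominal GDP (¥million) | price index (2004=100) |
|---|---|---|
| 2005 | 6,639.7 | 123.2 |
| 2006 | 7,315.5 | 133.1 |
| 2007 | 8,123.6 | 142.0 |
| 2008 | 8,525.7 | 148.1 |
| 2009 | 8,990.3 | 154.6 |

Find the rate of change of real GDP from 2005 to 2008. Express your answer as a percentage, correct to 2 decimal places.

6.82%

Real GDP 2005 = 6639.7/1.232 = 5389.37.
Real GDP 2008 = 8525.7/1.481 = 5756.72.
Change = 5756.72/5389.37 − 1 = 0.0682.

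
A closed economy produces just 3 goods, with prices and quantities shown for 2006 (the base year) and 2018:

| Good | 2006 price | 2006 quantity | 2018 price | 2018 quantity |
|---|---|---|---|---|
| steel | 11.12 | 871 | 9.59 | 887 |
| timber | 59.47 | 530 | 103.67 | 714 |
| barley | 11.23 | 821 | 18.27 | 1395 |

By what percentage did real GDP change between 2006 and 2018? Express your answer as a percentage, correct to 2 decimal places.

Real GDP 2006 = Nominal GDP 2006 = 11.12·871 + 59.47·530 + 11.23·821 = 50424.45.
Real GDP 2018 (at 2006 prices) = 11.12·887 + 59.47·714 + 11.23·1395 = 67990.87.
Real growth = 67990.87/50424.45 − 1 = 0.3484.

34.84%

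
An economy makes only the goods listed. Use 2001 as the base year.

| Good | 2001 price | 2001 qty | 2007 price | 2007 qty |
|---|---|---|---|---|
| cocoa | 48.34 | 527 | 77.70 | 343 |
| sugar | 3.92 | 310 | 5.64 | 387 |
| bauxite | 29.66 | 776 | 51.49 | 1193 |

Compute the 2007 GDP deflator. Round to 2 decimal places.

168.77

Nominal GDP 2007 = 77.70·343 + 5.64·387 + 51.49·1193 = 90261.35.
Real GDP 2007 (at 2001 prices) = 48.34·343 + 3.92·387 + 29.66·1193 = 53482.04.
Deflator = Nominal/Real × 100 = 90261.35/53482.04 × 100 = 168.769.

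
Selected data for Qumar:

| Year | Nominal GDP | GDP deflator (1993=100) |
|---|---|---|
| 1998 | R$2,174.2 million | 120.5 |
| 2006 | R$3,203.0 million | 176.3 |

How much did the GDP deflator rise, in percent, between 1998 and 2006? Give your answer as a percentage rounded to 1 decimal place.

46.3%

Price-level change = 176.3 / 120.5 − 1 = 0.4631.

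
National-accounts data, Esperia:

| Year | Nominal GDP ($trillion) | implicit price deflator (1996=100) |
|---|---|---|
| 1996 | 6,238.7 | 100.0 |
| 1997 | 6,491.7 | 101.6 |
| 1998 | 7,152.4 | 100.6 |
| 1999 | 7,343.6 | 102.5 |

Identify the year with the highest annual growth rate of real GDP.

1998

1997: real = 6491.7/1.016 = 6389.47; growth vs 1996 (6238.70) = 2.42%.
1998: real = 7152.4/1.006 = 7109.74; growth vs 1997 (6389.47) = 11.27%.
1999: real = 7343.6/1.025 = 7164.49; growth vs 1998 (7109.74) = 0.77%.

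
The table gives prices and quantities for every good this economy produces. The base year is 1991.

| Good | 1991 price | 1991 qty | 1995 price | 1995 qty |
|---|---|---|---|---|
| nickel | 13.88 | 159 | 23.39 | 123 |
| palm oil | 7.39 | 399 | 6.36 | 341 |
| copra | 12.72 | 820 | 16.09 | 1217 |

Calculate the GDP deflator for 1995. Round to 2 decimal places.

Nominal GDP 1995 = 23.39·123 + 6.36·341 + 16.09·1217 = 24627.26.
Real GDP 1995 (at 1991 prices) = 13.88·123 + 7.39·341 + 12.72·1217 = 19707.47.
Deflator = Nominal/Real × 100 = 24627.26/19707.47 × 100 = 124.964.

124.96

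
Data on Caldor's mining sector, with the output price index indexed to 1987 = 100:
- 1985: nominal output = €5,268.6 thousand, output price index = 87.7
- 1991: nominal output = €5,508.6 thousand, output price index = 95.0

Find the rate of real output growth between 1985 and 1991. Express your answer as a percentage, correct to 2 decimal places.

Real output 1985 = 5268.6 / 0.877 = 6007.53.
Real output 1991 = 5508.6 / 0.950 = 5798.53.
Real growth = 5798.53 / 6007.53 − 1 = -0.0348.

-3.48%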